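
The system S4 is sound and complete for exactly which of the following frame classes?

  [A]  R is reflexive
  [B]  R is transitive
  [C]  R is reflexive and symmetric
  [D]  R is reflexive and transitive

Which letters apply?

D

(A) this class determines T (= KT), not S4.
(B) this class determines K4, not S4.
(C) this class determines B (= KTB), not S4.
(D) S4 is sound and complete for exactly this class.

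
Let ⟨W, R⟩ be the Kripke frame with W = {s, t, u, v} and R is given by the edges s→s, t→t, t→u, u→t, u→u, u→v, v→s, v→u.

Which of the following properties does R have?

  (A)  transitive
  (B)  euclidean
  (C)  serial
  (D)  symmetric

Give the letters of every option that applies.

C

(A) not transitive: t R u and u R v but not t R v.
(B) not euclidean: u R t and u R v but not t R v.
(C) serial: every world has an R-successor.
(D) not symmetric: v R s but not s R v.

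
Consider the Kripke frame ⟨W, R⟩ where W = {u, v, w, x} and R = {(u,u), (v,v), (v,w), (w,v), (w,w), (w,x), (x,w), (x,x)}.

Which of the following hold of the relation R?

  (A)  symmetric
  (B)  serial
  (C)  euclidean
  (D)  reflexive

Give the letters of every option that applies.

(A) symmetric: every R-edge is matched by its reverse.
(B) serial: every world has an R-successor.
(C) not euclidean: w R v and w R x but not v R x.
(D) reflexive: each world relates to itself.

A, B, D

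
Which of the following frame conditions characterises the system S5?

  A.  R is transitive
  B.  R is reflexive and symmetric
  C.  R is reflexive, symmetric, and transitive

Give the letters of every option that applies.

(A) this class determines K4, not S5.
(B) this class determines B (= KTB), not S5.
(C) S5 is sound and complete for exactly this class.

C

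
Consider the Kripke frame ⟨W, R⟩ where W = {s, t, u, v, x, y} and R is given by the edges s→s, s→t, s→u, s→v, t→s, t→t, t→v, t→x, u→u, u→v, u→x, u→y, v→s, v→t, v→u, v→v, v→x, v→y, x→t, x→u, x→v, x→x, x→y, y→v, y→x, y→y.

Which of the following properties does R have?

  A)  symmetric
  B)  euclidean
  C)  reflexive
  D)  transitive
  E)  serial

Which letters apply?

(A) not symmetric: s R u but not u R s.
(B) not euclidean: s R t and s R u but not t R u.
(C) reflexive: each world relates to itself.
(D) not transitive: s R t and t R x but not s R x.
(E) serial: every world has an R-successor.

C, E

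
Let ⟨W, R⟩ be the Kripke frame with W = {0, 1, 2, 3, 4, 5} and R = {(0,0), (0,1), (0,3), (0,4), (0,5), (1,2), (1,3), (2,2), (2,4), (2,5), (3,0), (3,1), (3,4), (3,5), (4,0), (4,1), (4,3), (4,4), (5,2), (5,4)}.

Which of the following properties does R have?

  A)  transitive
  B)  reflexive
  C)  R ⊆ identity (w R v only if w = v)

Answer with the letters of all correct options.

(A) not transitive: 0 R 1 and 1 R 2 but not 0 R 2.
(B) not reflexive: not 1 R 1.
(C) not ⊆ identity: 0 R 1 with 0 ≠ 1.

none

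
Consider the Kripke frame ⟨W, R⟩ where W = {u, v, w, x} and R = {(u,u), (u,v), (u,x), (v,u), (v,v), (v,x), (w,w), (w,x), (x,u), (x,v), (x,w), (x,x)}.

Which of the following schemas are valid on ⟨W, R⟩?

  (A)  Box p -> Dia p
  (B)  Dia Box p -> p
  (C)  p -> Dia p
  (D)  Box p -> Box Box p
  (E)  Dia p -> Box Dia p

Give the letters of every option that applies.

A, B, C

R is reflexive: each world relates to itself.
R is symmetric: every R-edge is matched by its reverse.
R is not transitive: u R x and x R w but not u R w.
R is not euclidean: x R u and x R w but not u R w.
R is serial: every world has an R-successor.
(A) Box p -> Dia p is axiom D; it is valid on a frame exactly when R is serial. R is serial, so valid.
(B) Dia Box p -> p is the dual of axiom B, which corresponds to symmetry. R is symmetric — valid.
(C) p -> Dia p (the dual of axiom T) characterises the reflexive frames. R is reflexive — valid.
(D) Box p -> Box Box p (axiom 4) characterises the transitive frames. R is not transitive — not valid.
(E) axiom 5: valid iff R is euclidean. R is not euclidean — not valid.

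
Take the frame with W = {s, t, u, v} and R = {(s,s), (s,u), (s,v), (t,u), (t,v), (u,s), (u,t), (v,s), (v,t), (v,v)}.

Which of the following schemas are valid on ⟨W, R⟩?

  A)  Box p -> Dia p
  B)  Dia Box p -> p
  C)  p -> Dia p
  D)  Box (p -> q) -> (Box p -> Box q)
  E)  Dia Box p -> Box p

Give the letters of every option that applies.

R is not reflexive: not t R t.
R is symmetric: every R-edge is matched by its reverse.
R is not euclidean: s R u and s R v but not u R v.
R is serial: every world has an R-successor.
(A) Box p -> Dia p is axiom D; it is valid on a frame exactly when R is serial. R is serial, so valid.
(B) the dual of axiom B: valid iff R is symmetric. R is symmetric — valid.
(C) p -> Dia p is the dual of axiom T, which corresponds to reflexivity. R is not reflexive — not valid.
(D) Box (p -> q) -> (Box p -> Box q) is the K axiom; it holds on all frames — valid.
(E) the dual of axiom 5: valid iff R is euclidean. R is not euclidean — not valid.

A, B, D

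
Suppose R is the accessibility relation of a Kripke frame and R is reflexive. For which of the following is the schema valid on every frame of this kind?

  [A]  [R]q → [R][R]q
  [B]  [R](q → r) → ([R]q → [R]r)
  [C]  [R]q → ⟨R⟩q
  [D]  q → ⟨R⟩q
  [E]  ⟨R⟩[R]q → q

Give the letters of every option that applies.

A reflexive relation is serial.
(A) [R]q → [R][R]q (axiom 4) characterises the transitive frames. Such an R need not be transitive — not valid.
(B) [R](q → r) → ([R]q → [R]r) is the K axiom; it holds on all frames — valid.
(C) [R]q → ⟨R⟩q is axiom D, which corresponds to seriality. Every such R is serial — valid.
(D) the dual of axiom T: valid iff R is reflexive. Every such R is reflexive — valid.
(E) ⟨R⟩[R]q → q (the dual of axiom B) characterises the symmetric frames. Such an R need not be symmetric — not valid.

B, C, D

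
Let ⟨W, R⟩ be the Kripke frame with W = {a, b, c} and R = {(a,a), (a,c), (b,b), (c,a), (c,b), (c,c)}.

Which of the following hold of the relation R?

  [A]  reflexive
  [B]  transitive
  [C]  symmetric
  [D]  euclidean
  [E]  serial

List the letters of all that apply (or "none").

(A) reflexive: each world relates to itself.
(B) not transitive: a R c and c R b but not a R b.
(C) not symmetric: c R b but not b R c.
(D) not euclidean: c R a and c R b but not a R b.
(E) serial: every world has an R-successor.

A, E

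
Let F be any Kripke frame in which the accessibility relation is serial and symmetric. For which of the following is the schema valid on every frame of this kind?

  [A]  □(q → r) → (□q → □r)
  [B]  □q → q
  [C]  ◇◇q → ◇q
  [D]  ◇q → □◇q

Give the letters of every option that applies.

(A) □(q → r) → (□q → □r) is axiom K, valid on every Kripke frame — valid.
(B) □q → q (axiom T) characterises the reflexive frames. Such an R need not be reflexive — not valid.
(C) ◇◇q → ◇q (the dual of axiom 4) characterises the transitive frames. Such an R need not be transitive — not valid.
(D) axiom 5: valid iff R is euclidean. Such an R need not be euclidean — not valid.

A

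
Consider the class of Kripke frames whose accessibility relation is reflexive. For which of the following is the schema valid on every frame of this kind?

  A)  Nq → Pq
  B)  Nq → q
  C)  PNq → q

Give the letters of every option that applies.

A, B

A reflexive relation is serial.
(A) Nq → Pq is axiom D; it is valid on a frame exactly when R is serial. Every such R is serial, so valid.
(B) axiom T: valid iff R is reflexive. Every such R is reflexive — valid.
(C) PNq → q (the dual of axiom B) characterises the symmetric frames. Such an R need not be symmetric — not valid.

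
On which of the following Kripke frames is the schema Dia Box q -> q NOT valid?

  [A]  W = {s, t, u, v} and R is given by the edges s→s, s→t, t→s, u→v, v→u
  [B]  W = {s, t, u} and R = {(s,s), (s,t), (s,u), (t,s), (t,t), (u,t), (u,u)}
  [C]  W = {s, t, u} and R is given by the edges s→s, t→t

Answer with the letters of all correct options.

The schema Dia Box q -> q is the dual of axiom B; it is valid on a frame iff R is symmetric.
(A) R is symmetric (every R-edge is matched by its reverse), so the schema is valid here.
(B) R is not symmetric (s R u but not u R s), so the schema fails here.
(C) R is symmetric (every R-edge is matched by its reverse), so the schema is valid here.

B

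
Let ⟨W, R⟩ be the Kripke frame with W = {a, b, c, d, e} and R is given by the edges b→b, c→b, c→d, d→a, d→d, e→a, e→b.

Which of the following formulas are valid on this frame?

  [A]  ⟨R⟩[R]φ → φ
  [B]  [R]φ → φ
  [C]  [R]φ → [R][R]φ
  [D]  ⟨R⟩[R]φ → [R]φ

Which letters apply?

none

R is not reflexive: not a R a.
R is not symmetric: c R b but not b R c.
R is not transitive: c R d and d R a but not c R a.
R is not euclidean: c R b and c R d but not b R d.
(A) ⟨R⟩[R]φ → φ is the dual of axiom B, which corresponds to symmetry. R is not symmetric — not valid.
(B) [R]φ → φ is axiom T, which corresponds to reflexivity. R is not reflexive — not valid.
(C) [R]φ → [R][R]φ is axiom 4; it is valid on a frame exactly when R is transitive. R is not transitive, so not valid.
(D) the dual of axiom 5: valid iff R is euclidean. R is not euclidean — not valid.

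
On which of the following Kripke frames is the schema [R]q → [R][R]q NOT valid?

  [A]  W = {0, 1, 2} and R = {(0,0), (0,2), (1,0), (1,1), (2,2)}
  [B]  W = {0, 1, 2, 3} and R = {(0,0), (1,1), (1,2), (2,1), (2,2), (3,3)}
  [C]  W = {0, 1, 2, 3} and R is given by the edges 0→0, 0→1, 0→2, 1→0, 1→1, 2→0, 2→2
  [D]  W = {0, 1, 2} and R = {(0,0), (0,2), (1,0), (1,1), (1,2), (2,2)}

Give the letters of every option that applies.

A, C

The schema [R]q → [R][R]q is axiom 4; it is valid on a frame iff R is transitive.
(A) R is not transitive (1 R 0 and 0 R 2 but not 1 R 2), so the schema fails here.
(B) R is transitive (R is closed under composition), so the schema is valid here.
(C) R is not transitive (1 R 0 and 0 R 2 but not 1 R 2), so the schema fails here.
(D) R is transitive (R is closed under composition), so the schema is valid here.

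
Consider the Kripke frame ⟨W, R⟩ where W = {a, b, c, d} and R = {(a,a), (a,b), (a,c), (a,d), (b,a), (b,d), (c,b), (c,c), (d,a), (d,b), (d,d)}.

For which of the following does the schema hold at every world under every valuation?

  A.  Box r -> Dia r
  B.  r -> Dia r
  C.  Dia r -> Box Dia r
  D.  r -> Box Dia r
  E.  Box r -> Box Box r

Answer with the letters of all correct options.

A

R is not reflexive: not b R b.
R is not symmetric: a R c but not c R a.
R is not transitive: b R a and a R b but not b R b.
R is not euclidean: a R b and a R c but not b R c.
R is serial: every world has an R-successor.
(A) Box r -> Dia r is axiom D; it is valid on a frame exactly when R is serial. R is serial, so valid.
(B) the dual of axiom T: valid iff R is reflexive. R is not reflexive — not valid.
(C) Dia r -> Box Dia r is axiom 5, which corresponds to the euclidean property. R is not euclidean — not valid.
(D) r -> Box Dia r is axiom B, which corresponds to symmetry. R is not symmetric — not valid.
(E) axiom 4: valid iff R is transitive. R is not transitive — not valid.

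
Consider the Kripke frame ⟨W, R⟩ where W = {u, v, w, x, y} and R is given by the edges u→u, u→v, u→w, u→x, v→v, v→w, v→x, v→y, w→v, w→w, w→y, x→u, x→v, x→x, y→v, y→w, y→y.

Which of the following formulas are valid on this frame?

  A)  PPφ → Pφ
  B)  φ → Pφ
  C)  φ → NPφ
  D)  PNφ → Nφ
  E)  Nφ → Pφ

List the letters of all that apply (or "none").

B, E

R is reflexive: each world relates to itself.
R is not symmetric: u R v but not v R u.
R is not transitive: u R v and v R y but not u R y.
R is not euclidean: u R v and u R u but not v R u.
R is serial: every world has an R-successor.
(A) the dual of axiom 4: valid iff R is transitive. R is not transitive — not valid.
(B) the dual of axiom T: valid iff R is reflexive. R is reflexive — valid.
(C) φ → NPφ is axiom B; it is valid on a frame exactly when R is symmetric. R is not symmetric, so not valid.
(D) PNφ → Nφ is the dual of axiom 5, which corresponds to the euclidean property. R is not euclidean — not valid.
(E) Nφ → Pφ (axiom D) characterises the serial frames. R is serial — valid.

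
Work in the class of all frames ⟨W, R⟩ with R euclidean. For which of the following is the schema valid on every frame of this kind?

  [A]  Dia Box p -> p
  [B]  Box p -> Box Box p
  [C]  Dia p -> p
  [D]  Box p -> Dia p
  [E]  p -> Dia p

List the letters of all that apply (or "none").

none

(A) Dia Box p -> p is the dual of axiom B, which corresponds to symmetry. Such an R need not be symmetric — not valid.
(B) Box p -> Box Box p (axiom 4) characterises the transitive frames. Such an R need not be transitive — not valid.
(C) Dia p -> p is the converse of T; it holds exactly when R ⊆ identity. Such an R need not be a subset of the identity — not valid.
(D) Box p -> Dia p is axiom D; it is valid on a frame exactly when R is serial. Such an R need not be serial, so not valid.
(E) the dual of axiom T: valid iff R is reflexive. Such an R need not be reflexive — not valid.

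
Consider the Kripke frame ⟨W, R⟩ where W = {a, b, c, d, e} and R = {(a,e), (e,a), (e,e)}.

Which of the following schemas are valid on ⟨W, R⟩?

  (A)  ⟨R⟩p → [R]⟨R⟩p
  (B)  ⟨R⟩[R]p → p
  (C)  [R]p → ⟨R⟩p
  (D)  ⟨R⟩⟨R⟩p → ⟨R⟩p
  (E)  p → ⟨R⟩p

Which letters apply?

R is not reflexive: not a R a.
R is symmetric: every R-edge is matched by its reverse.
R is not transitive: a R e and e R a but not a R a.
R is not euclidean: e R a and e R a but not a R a.
R is not serial: b has no R-successor.
(A) ⟨R⟩p → [R]⟨R⟩p (axiom 5) characterises the euclidean frames. R is not euclidean — not valid.
(B) ⟨R⟩[R]p → p (the dual of axiom B) characterises the symmetric frames. R is symmetric — valid.
(C) [R]p → ⟨R⟩p (axiom D) characterises the serial frames. R is not serial — not valid.
(D) ⟨R⟩⟨R⟩p → ⟨R⟩p is the dual of axiom 4; it is valid on a frame exactly when R is transitive. R is not transitive, so not valid.
(E) p → ⟨R⟩p (the dual of axiom T) characterises the reflexive frames. R is not reflexive — not valid.

B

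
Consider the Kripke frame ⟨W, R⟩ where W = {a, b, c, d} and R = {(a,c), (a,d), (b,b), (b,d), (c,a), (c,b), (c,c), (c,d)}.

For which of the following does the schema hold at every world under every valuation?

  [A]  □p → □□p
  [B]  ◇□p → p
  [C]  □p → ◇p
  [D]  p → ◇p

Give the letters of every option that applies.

none

R is not reflexive: not a R a.
R is not symmetric: a R d but not d R a.
R is not transitive: a R c and c R a but not a R a.
R is not serial: d has no R-successor.
(A) □p → □□p is axiom 4, which corresponds to transitivity. R is not transitive — not valid.
(B) the dual of axiom B: valid iff R is symmetric. R is not symmetric — not valid.
(C) axiom D: valid iff R is serial. R is not serial — not valid.
(D) p → ◇p (the dual of axiom T) characterises the reflexive frames. R is not reflexive — not valid.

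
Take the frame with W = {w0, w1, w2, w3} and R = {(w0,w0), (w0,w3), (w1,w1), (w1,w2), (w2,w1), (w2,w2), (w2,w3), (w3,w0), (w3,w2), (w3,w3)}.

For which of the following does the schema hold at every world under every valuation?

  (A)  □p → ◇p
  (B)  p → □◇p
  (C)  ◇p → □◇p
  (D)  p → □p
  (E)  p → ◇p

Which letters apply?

A, B, E

R is reflexive: each world relates to itself.
R is symmetric: every R-edge is matched by its reverse.
R is not euclidean: w2 R w1 and w2 R w3 but not w1 R w3.
R is serial: every world has an R-successor.
R is not a subset of the identity: w0 R w3 with w0 ≠ w3.
(A) axiom D: valid iff R is serial. R is serial — valid.
(B) axiom B: valid iff R is symmetric. R is symmetric — valid.
(C) ◇p → □◇p is axiom 5; it is valid on a frame exactly when R is euclidean. R is not euclidean, so not valid.
(D) p → □p is equivalent to ◇p→p; it holds exactly when R ⊆ identity. Here R ⊄ identity — not valid.
(E) the dual of axiom T: valid iff R is reflexive. R is reflexive — valid.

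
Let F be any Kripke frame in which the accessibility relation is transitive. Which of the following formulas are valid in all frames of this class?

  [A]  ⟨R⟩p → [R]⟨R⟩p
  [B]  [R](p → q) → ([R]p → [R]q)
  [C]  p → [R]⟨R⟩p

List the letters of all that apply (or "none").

(A) ⟨R⟩p → [R]⟨R⟩p is axiom 5; it is valid on a frame exactly when R is euclidean. Such an R need not be euclidean, so not valid.
(B) [R](p → q) → ([R]p → [R]q) is axiom K, valid on every Kripke frame — valid.
(C) p → [R]⟨R⟩p is axiom B, which corresponds to symmetry. Such an R need not be symmetric — not valid.

B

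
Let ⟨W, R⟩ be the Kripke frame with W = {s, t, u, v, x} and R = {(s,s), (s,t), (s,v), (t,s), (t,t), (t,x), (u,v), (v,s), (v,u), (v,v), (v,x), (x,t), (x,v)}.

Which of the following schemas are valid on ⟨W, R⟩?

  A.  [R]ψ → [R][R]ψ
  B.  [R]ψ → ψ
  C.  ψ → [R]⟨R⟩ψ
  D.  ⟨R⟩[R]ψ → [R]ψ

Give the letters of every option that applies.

R is not reflexive: not u R u.
R is symmetric: every R-edge is matched by its reverse.
R is not transitive: s R t and t R x but not s R x.
R is not euclidean: s R t and s R v but not t R v.
(A) [R]ψ → [R][R]ψ is axiom 4; it is valid on a frame exactly when R is transitive. R is not transitive, so not valid.
(B) [R]ψ → ψ is axiom T; it is valid on a frame exactly when R is reflexive. R is not reflexive, so not valid.
(C) axiom B: valid iff R is symmetric. R is symmetric — valid.
(D) ⟨R⟩[R]ψ → [R]ψ is the dual of axiom 5, which corresponds to the euclidean property. R is not euclidean — not valid.

C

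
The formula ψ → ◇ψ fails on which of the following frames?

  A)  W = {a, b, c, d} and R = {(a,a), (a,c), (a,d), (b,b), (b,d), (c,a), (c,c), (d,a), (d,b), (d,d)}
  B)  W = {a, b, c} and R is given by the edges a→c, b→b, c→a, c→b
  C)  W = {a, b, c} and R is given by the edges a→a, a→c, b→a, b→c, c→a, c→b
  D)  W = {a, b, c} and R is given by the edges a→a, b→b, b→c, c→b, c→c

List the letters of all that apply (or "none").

B, C

The schema ψ → ◇ψ is the dual of axiom T; it is valid on a frame iff R is reflexive.
(A) R is reflexive (each world relates to itself), so the schema is valid here.
(B) R is not reflexive (not a R a), so the schema fails here.
(C) R is not reflexive (not b R b), so the schema fails here.
(D) R is reflexive (each world relates to itself), so the schema is valid here.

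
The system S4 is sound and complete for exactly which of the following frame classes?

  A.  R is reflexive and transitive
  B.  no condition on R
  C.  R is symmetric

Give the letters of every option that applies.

(A) S4 is sound and complete for exactly this class.
(B) this class determines K, not S4.
(C) this class determines KB, not S4.

A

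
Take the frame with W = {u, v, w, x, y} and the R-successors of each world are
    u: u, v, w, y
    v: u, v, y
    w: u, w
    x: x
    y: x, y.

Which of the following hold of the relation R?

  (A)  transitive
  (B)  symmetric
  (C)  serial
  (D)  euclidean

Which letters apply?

(A) not transitive: u R y and y R x but not u R x.
(B) not symmetric: u R y but not y R u.
(C) serial: every world has an R-successor.
(D) not euclidean: u R v and u R w but not v R w.

C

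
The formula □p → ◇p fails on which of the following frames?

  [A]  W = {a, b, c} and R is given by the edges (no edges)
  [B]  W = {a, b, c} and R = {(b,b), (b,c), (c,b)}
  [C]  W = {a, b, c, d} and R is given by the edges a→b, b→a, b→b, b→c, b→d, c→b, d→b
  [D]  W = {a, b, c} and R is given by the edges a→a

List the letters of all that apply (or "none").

A, B, D

The schema □p → ◇p is axiom D; it is valid on a frame iff R is serial.
(A) R is not serial (a has no R-successor), so the schema fails here.
(B) R is not serial (a has no R-successor), so the schema fails here.
(C) R is serial (every world has an R-successor), so the schema is valid here.
(D) R is not serial (b has no R-successor), so the schema fails here.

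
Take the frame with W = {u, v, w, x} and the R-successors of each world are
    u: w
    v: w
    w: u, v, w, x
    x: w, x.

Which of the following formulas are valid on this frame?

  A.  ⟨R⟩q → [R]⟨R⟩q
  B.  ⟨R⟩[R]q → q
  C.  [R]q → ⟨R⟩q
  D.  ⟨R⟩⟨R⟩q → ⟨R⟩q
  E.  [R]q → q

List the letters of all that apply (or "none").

B, C

R is not reflexive: not u R u.
R is symmetric: every R-edge is matched by its reverse.
R is not transitive: u R w and w R u but not u R u.
R is not euclidean: w R u and w R v but not u R v.
R is serial: every world has an R-successor.
(A) ⟨R⟩q → [R]⟨R⟩q is axiom 5, which corresponds to the euclidean property. R is not euclidean — not valid.
(B) ⟨R⟩[R]q → q is the dual of axiom B; it is valid on a frame exactly when R is symmetric. R is symmetric, so valid.
(C) [R]q → ⟨R⟩q is axiom D; it is valid on a frame exactly when R is serial. R is serial, so valid.
(D) ⟨R⟩⟨R⟩q → ⟨R⟩q is the dual of axiom 4, which corresponds to transitivity. R is not transitive — not valid.
(E) [R]q → q is axiom T, which corresponds to reflexivity. R is not reflexive — not valid.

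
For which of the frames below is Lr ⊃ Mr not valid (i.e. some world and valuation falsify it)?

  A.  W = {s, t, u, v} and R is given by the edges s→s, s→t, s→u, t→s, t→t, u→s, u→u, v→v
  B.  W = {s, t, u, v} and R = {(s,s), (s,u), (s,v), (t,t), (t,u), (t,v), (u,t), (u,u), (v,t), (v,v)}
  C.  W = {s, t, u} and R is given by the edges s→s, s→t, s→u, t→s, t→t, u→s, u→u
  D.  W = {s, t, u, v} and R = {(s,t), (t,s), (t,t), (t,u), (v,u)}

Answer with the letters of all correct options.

D

The schema Lr ⊃ Mr is axiom D; it is valid on a frame iff R is serial.
(A) R is serial (every world has an R-successor), so the schema is valid here.
(B) R is serial (every world has an R-successor), so the schema is valid here.
(C) R is serial (every world has an R-successor), so the schema is valid here.
(D) R is not serial (u has no R-successor), so the schema fails here.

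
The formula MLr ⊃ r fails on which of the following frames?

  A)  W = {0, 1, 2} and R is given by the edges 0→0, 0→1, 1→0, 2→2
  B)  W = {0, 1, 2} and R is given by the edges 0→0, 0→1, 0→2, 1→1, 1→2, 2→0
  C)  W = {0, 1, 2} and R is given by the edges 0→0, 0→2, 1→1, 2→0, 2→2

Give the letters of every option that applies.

B

The schema MLr ⊃ r is the dual of axiom B; it is valid on a frame iff R is symmetric.
(A) R is symmetric (every R-edge is matched by its reverse), so the schema is valid here.
(B) R is not symmetric (0 R 1 but not 1 R 0), so the schema fails here.
(C) R is symmetric (every R-edge is matched by its reverse), so the schema is valid here.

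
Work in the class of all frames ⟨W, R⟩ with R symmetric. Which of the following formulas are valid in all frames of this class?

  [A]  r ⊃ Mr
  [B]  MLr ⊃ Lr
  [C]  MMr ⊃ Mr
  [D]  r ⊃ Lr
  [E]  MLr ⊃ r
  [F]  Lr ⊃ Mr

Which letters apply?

E

(A) r ⊃ Mr is the dual of axiom T; it is valid on a frame exactly when R is reflexive. Such an R need not be reflexive, so not valid.
(B) MLr ⊃ Lr is the dual of axiom 5, which corresponds to the euclidean property. Such an R need not be euclidean — not valid.
(C) MMr ⊃ Mr (the dual of axiom 4) characterises the transitive frames. Such an R need not be transitive — not valid.
(D) r ⊃ Lr is equivalent to ◇p→p; it holds exactly when R ⊆ identity. Such an R need not be a subset of the identity — not valid.
(E) MLr ⊃ r (the dual of axiom B) characterises the symmetric frames. Every such R is symmetric — valid.
(F) axiom D: valid iff R is serial. Such an R need not be serial — not valid.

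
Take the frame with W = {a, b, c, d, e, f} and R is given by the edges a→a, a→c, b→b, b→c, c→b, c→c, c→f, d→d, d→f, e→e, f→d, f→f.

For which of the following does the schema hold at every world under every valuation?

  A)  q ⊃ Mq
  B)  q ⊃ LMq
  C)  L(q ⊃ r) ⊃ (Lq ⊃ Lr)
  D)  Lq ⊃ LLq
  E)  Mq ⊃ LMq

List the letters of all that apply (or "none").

R is reflexive: each world relates to itself.
R is not symmetric: a R c but not c R a.
R is not transitive: a R c and c R b but not a R b.
R is not euclidean: a R c and a R a but not c R a.
(A) q ⊃ Mq (the dual of axiom T) characterises the reflexive frames. R is reflexive — valid.
(B) q ⊃ LMq (axiom B) characterises the symmetric frames. R is not symmetric — not valid.
(C) this is just K, valid on every normal frame.
(D) Lq ⊃ LLq is axiom 4; it is valid on a frame exactly when R is transitive. R is not transitive, so not valid.
(E) axiom 5: valid iff R is euclidean. R is not euclidean — not valid.

A, C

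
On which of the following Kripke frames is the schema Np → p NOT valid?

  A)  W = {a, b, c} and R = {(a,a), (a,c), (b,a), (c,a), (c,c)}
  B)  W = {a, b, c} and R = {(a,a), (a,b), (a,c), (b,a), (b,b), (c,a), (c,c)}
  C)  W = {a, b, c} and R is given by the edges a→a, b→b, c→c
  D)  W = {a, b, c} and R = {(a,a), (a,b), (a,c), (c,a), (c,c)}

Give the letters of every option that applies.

The schema Np → p is axiom T; it is valid on a frame iff R is reflexive.
(A) R is not reflexive (not b R b), so the schema fails here.
(B) R is reflexive (each world relates to itself), so the schema is valid here.
(C) R is reflexive (each world relates to itself), so the schema is valid here.
(D) R is not reflexive (not b R b), so the schema fails here.

A, D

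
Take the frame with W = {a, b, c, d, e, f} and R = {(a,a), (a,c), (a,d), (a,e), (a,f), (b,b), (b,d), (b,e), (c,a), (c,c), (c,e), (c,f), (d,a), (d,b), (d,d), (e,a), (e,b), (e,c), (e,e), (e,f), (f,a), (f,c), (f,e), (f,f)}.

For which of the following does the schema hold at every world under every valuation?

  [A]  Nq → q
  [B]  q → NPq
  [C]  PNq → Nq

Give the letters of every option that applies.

R is reflexive: each world relates to itself.
R is symmetric: every R-edge is matched by its reverse.
R is not euclidean: a R c and a R d but not c R d.
(A) axiom T: valid iff R is reflexive. R is reflexive — valid.
(B) q → NPq is axiom B, which corresponds to symmetry. R is symmetric — valid.
(C) the dual of axiom 5: valid iff R is euclidean. R is not euclidean — not valid.

A, B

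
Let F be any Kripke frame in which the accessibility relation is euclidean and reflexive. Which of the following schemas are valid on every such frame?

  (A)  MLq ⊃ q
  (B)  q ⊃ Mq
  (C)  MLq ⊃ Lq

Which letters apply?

A reflexive euclidean relation is also symmetric (from wRw and wRv the euclidean condition gives vRw) and hence transitive; it is an equivalence relation.
(A) MLq ⊃ q is the dual of axiom B, which corresponds to symmetry. Every such R is symmetric — valid.
(B) the dual of axiom T: valid iff R is reflexive. Every such R is reflexive — valid.
(C) MLq ⊃ Lq is the dual of axiom 5; it is valid on a frame exactly when R is euclidean. Every such R is euclidean, so valid.

A, B, C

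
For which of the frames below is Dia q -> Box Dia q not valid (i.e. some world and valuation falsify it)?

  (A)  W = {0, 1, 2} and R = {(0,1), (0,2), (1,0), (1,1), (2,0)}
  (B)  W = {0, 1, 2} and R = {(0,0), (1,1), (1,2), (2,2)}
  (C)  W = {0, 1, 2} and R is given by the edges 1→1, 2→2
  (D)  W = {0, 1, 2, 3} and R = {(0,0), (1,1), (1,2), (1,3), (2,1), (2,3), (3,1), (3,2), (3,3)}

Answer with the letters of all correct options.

The schema Dia q -> Box Dia q is axiom 5; it is valid on a frame iff R is euclidean.
(A) R is not euclidean (0 R 1 and 0 R 2 but not 1 R 2), so the schema fails here.
(B) R is not euclidean (1 R 2 and 1 R 1 but not 2 R 1), so the schema fails here.
(C) R is euclidean (any two R-successors of the same world are R-related), so the schema is valid here.
(D) R is not euclidean (1 R 2 and 1 R 2 but not 2 R 2), so the schema fails here.

A, B, D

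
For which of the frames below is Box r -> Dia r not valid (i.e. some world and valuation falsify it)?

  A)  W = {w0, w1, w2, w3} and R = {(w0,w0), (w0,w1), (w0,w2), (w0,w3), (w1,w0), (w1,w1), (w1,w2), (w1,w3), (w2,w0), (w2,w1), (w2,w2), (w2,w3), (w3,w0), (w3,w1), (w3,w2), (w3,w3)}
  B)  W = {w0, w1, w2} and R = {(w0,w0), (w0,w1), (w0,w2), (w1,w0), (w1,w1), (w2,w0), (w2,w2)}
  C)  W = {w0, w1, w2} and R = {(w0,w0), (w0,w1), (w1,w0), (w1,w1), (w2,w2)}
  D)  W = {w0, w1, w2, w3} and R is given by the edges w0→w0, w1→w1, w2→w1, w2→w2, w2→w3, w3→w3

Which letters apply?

The schema Box r -> Dia r is axiom D; it is valid on a frame iff R is serial.
(A) R is serial (every world has an R-successor), so the schema is valid here.
(B) R is serial (every world has an R-successor), so the schema is valid here.
(C) R is serial (every world has an R-successor), so the schema is valid here.
(D) R is serial (every world has an R-successor), so the schema is valid here.

none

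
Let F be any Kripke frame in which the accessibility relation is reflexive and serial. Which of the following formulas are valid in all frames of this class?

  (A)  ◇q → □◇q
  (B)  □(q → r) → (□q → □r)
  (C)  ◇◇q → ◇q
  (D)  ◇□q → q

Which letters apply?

B

(A) ◇q → □◇q is axiom 5, which corresponds to the euclidean property. Such an R need not be euclidean — not valid.
(B) □(q → r) → (□q → □r) is axiom K, valid on every Kripke frame — valid.
(C) ◇◇q → ◇q is the dual of axiom 4; it is valid on a frame exactly when R is transitive. Such an R need not be transitive, so not valid.
(D) ◇□q → q (the dual of axiom B) characterises the symmetric frames. Such an R need not be symmetric — not valid.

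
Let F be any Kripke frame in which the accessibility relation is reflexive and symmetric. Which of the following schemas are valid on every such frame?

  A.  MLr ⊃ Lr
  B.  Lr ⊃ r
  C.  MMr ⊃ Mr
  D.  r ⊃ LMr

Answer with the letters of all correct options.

B, D

Reflexive relations are serial.
(A) MLr ⊃ Lr is the dual of axiom 5; it is valid on a frame exactly when R is euclidean. Such an R need not be euclidean, so not valid.
(B) axiom T: valid iff R is reflexive. Every such R is reflexive — valid.
(C) MMr ⊃ Mr is the dual of axiom 4, which corresponds to transitivity. Such an R need not be transitive — not valid.
(D) r ⊃ LMr (axiom B) characterises the symmetric frames. Every such R is symmetric — valid.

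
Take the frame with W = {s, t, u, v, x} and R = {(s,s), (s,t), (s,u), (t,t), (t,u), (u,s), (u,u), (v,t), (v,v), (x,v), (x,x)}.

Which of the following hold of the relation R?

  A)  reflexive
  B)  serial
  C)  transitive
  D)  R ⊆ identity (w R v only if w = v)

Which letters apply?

(A) reflexive: each world relates to itself.
(B) serial: every world has an R-successor.
(C) not transitive: t R u and u R s but not t R s.
(D) not ⊆ identity: s R t with s ≠ t.

A, B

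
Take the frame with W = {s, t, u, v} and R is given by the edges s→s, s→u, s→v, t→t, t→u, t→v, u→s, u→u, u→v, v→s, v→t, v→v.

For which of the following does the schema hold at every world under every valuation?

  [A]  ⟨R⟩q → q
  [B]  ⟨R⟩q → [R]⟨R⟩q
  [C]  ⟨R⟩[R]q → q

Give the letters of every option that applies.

R is not symmetric: t R u but not u R t.
R is not euclidean: s R v and s R u but not v R u.
R is not a subset of the identity: s R u with s ≠ u.
(A) ⟨R⟩q → q is valid only on frames where every R-edge is a self-loop. Here R ⊄ identity — not valid.
(B) ⟨R⟩q → [R]⟨R⟩q is axiom 5, which corresponds to the euclidean property. R is not euclidean — not valid.
(C) the dual of axiom B: valid iff R is symmetric. R is not symmetric — not valid.

none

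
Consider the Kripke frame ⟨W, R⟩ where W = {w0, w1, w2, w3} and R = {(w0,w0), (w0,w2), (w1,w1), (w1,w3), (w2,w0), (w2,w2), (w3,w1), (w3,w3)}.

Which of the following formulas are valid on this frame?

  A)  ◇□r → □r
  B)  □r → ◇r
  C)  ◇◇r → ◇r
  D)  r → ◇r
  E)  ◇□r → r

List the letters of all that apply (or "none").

A, B, C, D, E

R is reflexive: each world relates to itself.
R is symmetric: every R-edge is matched by its reverse.
R is transitive: R is closed under composition.
R is euclidean: any two R-successors of the same world are R-related.
R is serial: every world has an R-successor.
(A) ◇□r → □r (the dual of axiom 5) characterises the euclidean frames. R is euclidean — valid.
(B) □r → ◇r is axiom D; it is valid on a frame exactly when R is serial. R is serial, so valid.
(C) ◇◇r → ◇r is the dual of axiom 4; it is valid on a frame exactly when R is transitive. R is transitive, so valid.
(D) r → ◇r is the dual of axiom T; it is valid on a frame exactly when R is reflexive. R is reflexive, so valid.
(E) ◇□r → r is the dual of axiom B, which corresponds to symmetry. R is symmetric — valid.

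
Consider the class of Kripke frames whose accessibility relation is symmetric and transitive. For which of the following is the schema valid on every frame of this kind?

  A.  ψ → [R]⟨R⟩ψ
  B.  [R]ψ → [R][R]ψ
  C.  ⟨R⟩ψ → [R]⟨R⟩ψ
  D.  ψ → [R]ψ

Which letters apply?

A symmetric transitive relation is euclidean (uRv and uRw give vRu by symmetry, then vRw by transitivity).
(A) ψ → [R]⟨R⟩ψ is axiom B, which corresponds to symmetry. Every such R is symmetric — valid.
(B) [R]ψ → [R][R]ψ is axiom 4; it is valid on a frame exactly when R is transitive. Every such R is transitive, so valid.
(C) ⟨R⟩ψ → [R]⟨R⟩ψ is axiom 5, which corresponds to the euclidean property. Every such R is euclidean — valid.
(D) ψ → [R]ψ is valid only on frames where every R-edge is a self-loop. Such an R need not be a subset of the identity — not valid.

A, B, C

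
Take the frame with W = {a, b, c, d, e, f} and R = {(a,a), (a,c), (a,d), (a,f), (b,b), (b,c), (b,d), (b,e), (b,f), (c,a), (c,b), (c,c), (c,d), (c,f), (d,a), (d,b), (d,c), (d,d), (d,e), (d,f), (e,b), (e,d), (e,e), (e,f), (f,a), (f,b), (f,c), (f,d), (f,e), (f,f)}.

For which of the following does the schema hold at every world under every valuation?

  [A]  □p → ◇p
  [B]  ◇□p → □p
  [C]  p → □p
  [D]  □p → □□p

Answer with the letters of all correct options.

R is not transitive: a R c and c R b but not a R b.
R is not euclidean: b R c and b R e but not c R e.
R is serial: every world has an R-successor.
R is not a subset of the identity: a R c with a ≠ c.
(A) □p → ◇p is axiom D; it is valid on a frame exactly when R is serial. R is serial, so valid.
(B) ◇□p → □p (the dual of axiom 5) characterises the euclidean frames. R is not euclidean — not valid.
(C) p → □p (equivalent to ◇p→p) corresponds to R being a subset of the identity. Here R ⊄ identity, so not valid.
(D) □p → □□p (axiom 4) characterises the transitive frames. R is not transitive — not valid.

A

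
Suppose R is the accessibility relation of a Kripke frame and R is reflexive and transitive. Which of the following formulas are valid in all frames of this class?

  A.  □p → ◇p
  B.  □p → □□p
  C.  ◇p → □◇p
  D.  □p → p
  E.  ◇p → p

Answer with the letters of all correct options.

A, B, D

Reflexive relations are serial.
(A) □p → ◇p is axiom D; it is valid on a frame exactly when R is serial. Every such R is serial, so valid.
(B) axiom 4: valid iff R is transitive. Every such R is transitive — valid.
(C) axiom 5: valid iff R is euclidean. Such an R need not be euclidean — not valid.
(D) □p → p is axiom T; it is valid on a frame exactly when R is reflexive. Every such R is reflexive, so valid.
(E) ◇p → p (the converse of T) corresponds to R being a subset of the identity. Such an R need not be a subset of the identity, so not valid.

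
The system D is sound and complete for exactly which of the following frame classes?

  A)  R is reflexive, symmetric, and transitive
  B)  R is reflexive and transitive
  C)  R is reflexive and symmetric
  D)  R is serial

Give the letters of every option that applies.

D

(A) this class determines S5, not D.
(B) this class determines S4, not D.
(C) this class determines B (= KTB), not D.
(D) D is sound and complete for exactly this class.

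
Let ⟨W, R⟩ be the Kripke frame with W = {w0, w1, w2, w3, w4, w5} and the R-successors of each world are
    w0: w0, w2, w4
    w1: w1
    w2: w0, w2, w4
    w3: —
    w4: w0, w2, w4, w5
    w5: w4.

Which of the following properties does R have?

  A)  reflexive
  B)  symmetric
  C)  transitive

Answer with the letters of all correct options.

(A) not reflexive: not w3 R w3.
(B) symmetric: every R-edge is matched by its reverse.
(C) not transitive: w0 R w4 and w4 R w5 but not w0 R w5.

B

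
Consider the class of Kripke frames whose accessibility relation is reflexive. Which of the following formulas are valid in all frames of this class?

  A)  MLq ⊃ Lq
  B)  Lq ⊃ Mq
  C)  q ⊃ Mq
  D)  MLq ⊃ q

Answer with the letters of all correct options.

B, C

A reflexive relation is serial.
(A) MLq ⊃ Lq is the dual of axiom 5; it is valid on a frame exactly when R is euclidean. Such an R need not be euclidean, so not valid.
(B) Lq ⊃ Mq is axiom D, which corresponds to seriality. Every such R is serial — valid.
(C) the dual of axiom T: valid iff R is reflexive. Every such R is reflexive — valid.
(D) MLq ⊃ q (the dual of axiom B) characterises the symmetric frames. Such an R need not be symmetric — not valid.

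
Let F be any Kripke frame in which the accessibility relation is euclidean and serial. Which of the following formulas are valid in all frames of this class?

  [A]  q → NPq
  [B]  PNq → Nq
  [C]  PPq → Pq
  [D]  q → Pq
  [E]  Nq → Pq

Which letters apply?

(A) q → NPq is axiom B; it is valid on a frame exactly when R is symmetric. Such an R need not be symmetric, so not valid.
(B) PNq → Nq is the dual of axiom 5; it is valid on a frame exactly when R is euclidean. Every such R is euclidean, so valid.
(C) the dual of axiom 4: valid iff R is transitive. Such an R need not be transitive — not valid.
(D) q → Pq is the dual of axiom T, which corresponds to reflexivity. Such an R need not be reflexive — not valid.
(E) axiom D: valid iff R is serial. Every such R is serial — valid.

B, E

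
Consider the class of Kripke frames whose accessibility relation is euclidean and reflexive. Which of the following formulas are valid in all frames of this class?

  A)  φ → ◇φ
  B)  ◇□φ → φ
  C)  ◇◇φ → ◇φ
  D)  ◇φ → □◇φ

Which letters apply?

A, B, C, D

A reflexive euclidean relation is also symmetric (from wRw and wRv the euclidean condition gives vRw) and hence transitive; it is an equivalence relation.
(A) φ → ◇φ is the dual of axiom T, which corresponds to reflexivity. Every such R is reflexive — valid.
(B) ◇□φ → φ is the dual of axiom B; it is valid on a frame exactly when R is symmetric. Every such R is symmetric, so valid.
(C) the dual of axiom 4: valid iff R is transitive. Every such R is transitive — valid.
(D) ◇φ → □◇φ (axiom 5) characterises the euclidean frames. Every such R is euclidean — valid.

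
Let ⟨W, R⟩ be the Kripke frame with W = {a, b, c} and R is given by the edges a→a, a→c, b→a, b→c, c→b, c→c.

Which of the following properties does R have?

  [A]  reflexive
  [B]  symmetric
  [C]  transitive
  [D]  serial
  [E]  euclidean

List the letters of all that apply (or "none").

(A) not reflexive: not b R b.
(B) not symmetric: a R c but not c R a.
(C) not transitive: a R c and c R b but not a R b.
(D) serial: every world has an R-successor.
(E) not euclidean: a R c and a R a but not c R a.

D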